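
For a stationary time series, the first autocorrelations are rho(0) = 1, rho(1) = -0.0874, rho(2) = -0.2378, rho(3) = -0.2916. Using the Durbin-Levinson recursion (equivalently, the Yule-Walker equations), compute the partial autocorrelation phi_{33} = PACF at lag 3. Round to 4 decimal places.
\phi_{33} = -0.3640

The PACF at lag k is phi_{kk}, the last component of the solution
to the Yule-Walker system G_k phi = r_k where
  (G_k)_{ij} = rho(|i - j|), (r_k)_i = rho(i), i,j = 1..k.
Equivalently, Durbin-Levinson gives phi_{kk} iteratively:
  phi_{11} = rho(1)
  phi_{kk} = [rho(k) - sum_{j=1..k-1} phi_{k-1,j} rho(k-j)]
            / [1 - sum_{j=1..k-1} phi_{k-1,j} rho(j)],
  phi_{k,j} = phi_{k-1,j} - phi_{kk} phi_{k-1,k-j},  j = 1..k-1.
Step k = 1:
  phi_11 = rho(1) = -0.0874.
Step k = 2:
  phi_22 = [rho(2) - phi_11 rho(1)] / [1 - phi_11 rho(1)] = [-0.2378 - (-0.0874)(-0.0874)] / [1 - (-0.0874)(-0.0874)]
         = -0.24543876 / 0.99236124 = -0.247328.
  Update: phi_21 = phi_11 - phi_22 phi_11 = -0.0874 - (-0.247328)(-0.0874) = -0.109016.
Step k = 3:
  phi_33 = [rho(3) - phi_21 rho(2) - phi_22 rho(1)] / [1 - phi_21 rho(1) - phi_22 rho(2)]
    numerator   = -0.2916 - (-0.109016)(-0.2378) - (-0.247328)(-0.0874) = -0.33914059
    denominator = 1 - (-0.109016)(-0.0874) - (-0.247328)(-0.2378) = 0.93165735
  phi_33 = -0.33914059 / 0.93165735 = -0.364.
Therefore phi_{33} = -0.3640.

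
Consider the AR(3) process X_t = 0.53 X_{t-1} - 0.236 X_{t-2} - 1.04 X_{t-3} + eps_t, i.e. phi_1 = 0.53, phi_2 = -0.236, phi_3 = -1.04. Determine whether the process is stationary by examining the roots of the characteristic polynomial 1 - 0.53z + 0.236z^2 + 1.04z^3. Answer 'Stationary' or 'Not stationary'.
\text{Not stationary}

The AR(p) characteristic polynomial is P(z) = 1 - 0.53z + 0.236z^2 + 1.04z^3.
Stationarity requires all roots to lie outside the unit circle, i.e. |z| > 1 for every root.
Degree 3: look for a simple real root z0 first, then factor out (1 - z/z0) and solve the remaining quadratic.
Testing z0 = -1.25: P(-1.25) = 1 + (-0.53)(-1.25) + (0.236)(-1.25)^2 + (1.04)(-1.25)^3
  = 1 + (0.6625) + (0.36875) + (-2.03125) = 0.  So z_0 = -1.25 is a root, |z_0| = 1.25.
Divide out the factor (1 + 0.8 z) = (1 - z/z0) (since 1/z0 = -0.8):
  P(z) = (1 + 0.8 z)(1 + (-1.33) z + (1.3) z^2)
  [check: z-coef -1.33 - (-0.8) = -0.53; z^2-coef 1.3 - (-0.8)(-1.33) = 0.236; z^3-coef -(-0.8)(1.3) = 1.04.]
Remaining roots from the quadratic factor 1 + (-1.33) z + (1.3) z^2:
  Set 1 + (-1.33) z + (1.3) z^2 = 0, i.e. a z^2 + b z + c = 0 with a = 1.3, b = -1.33, c = 1.
  Discriminant D = b^2 - 4ac = (-1.33)^2 - 4*(1.3)*1 = 1.7689 - (5.2) = -3.4311.
  D < 0, so the roots are the complex-conjugate pair z = (-b +/- i sqrt(-D)) / (2a) = 0.5115 +/- 0.7124i.
  For a conjugate pair |z|^2 = z * conj(z) = (product of roots) = c/a = 1/(1.3) = 0.769231, so |z| = sqrt(0.769231) = 0.8771 for both roots.
Moduli of all roots: 1.2500, 0.8771, 0.8771.
All moduli strictly greater than 1? No.
Verdict: Not stationary.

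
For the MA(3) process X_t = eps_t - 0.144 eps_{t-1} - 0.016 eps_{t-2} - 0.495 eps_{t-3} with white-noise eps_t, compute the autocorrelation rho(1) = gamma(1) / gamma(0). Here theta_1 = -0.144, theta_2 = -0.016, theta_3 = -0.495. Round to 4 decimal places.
\rho(1) = -0.1057

For an MA(q) process with theta_0 = 1, the autocovariance is
  gamma(k) = sigma^2 * sum_{i=0..q-k} theta_i * theta_{i+k},
and rho(k) = gamma(k) / gamma(0). Sigma^2 cancels.
  numerator   = (1)*(-0.144) + (-0.144)*(-0.016) + (-0.016)*(-0.495) = -0.133776.
  denominator = (1)^2 + (-0.144)^2 + (-0.016)^2 + (-0.495)^2 = 1.266017.
  rho(1) = -0.133776 / 1.266017 = -0.1057.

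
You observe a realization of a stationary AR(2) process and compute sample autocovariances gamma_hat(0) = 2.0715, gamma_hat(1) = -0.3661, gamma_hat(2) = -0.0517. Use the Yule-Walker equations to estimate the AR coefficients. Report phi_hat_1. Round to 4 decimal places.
\hat\phi_{1} = -0.1870

The Yule-Walker equations for an AR(p) process read, in matrix form,
  Gamma_p phi = r_p,   with   (Gamma_p)_{ij} = gamma(|i - j|),
                       (r_p)_i = gamma(i),   i,j = 1..p.
Substitute the sample gammas (Toeplitz matrix and right-hand side of size 2):
  Gamma_p = [[2.0715, -0.3661], [-0.3661, 2.0715]]
  r_p     = [-0.3661, -0.0517]
Written out:
  2.0715 phi_1 - 0.3661 phi_2 = -0.3661
  -0.3661 phi_1 + 2.0715 phi_2 = -0.0517
Solve by Cramer's rule:
  det = gamma(0)^2 - gamma(1)^2 = (2.0715)^2 - (-0.3661)^2 = 4.29111225 - 0.13402921 = 4.15708304
  phi_hat_1 = [gamma(1) gamma(0) - gamma(1) gamma(2)] / det = [(-0.3661)(2.0715) - (-0.3661)(-0.0517)] / 4.15708304 = -0.77730352 / 4.15708304 = -0.187
  phi_hat_2 = [gamma(0) gamma(2) - gamma(1)^2] / det = [(2.0715)(-0.0517) - (-0.3661)^2] / 4.15708304 = -0.24112576 / 4.15708304 = -0.058
So phi_hat = [-0.1870, -0.0580].
Therefore phi_hat_1 = -0.1870.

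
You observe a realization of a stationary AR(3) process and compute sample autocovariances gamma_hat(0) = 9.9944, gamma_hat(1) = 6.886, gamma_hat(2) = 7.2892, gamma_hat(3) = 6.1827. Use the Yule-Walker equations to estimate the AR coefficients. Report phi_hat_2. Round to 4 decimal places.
\hat\phi_{2} = 0.4620

The Yule-Walker equations for an AR(p) process read, in matrix form,
  Gamma_p phi = r_p,   with   (Gamma_p)_{ij} = gamma(|i - j|),
                       (r_p)_i = gamma(i),   i,j = 1..p.
Substitute the sample gammas (Toeplitz matrix and right-hand side of size 3):
  Gamma_p = [[9.9944, 6.886, 7.2892], [6.886, 9.9944, 6.886], [7.2892, 6.886, 9.9944]]
  r_p     = [6.886, 7.2892, 6.1827]
Written out (R1..R3):
  (R1) 9.9944 phi_1 + 6.886 phi_2 + 7.2892 phi_3 = 6.886
  (R2) 6.886 phi_1 + 9.9944 phi_2 + 6.886 phi_3 = 7.2892
  (R3) 7.2892 phi_1 + 6.886 phi_2 + 9.9944 phi_3 = 6.1827
Gaussian elimination:
  R2 <- R2 - (6.886/9.9944) R1 = R2 - (0.688986) R1:  5.250044 phi_2 + 1.863844 phi_3 = 2.544844
  R3 <- R3 - (7.2892/9.9944) R1 = R3 - (0.729328) R1:  1.863844 phi_2 + 4.678179 phi_3 = 1.160544
  R3 <- R3 - (1.863844/5.250044) R2 = R3 - (0.355015) R2:  4.016486 phi_3 = 0.257087
Back-substitution:
  phi_hat_3 = 0.257087 / 4.016486 = 0.064008
  phi_hat_2 = (2.544844 - (1.863844)(0.064008)) / 5.250044 = 0.462004
  phi_hat_1 = (6.886 - (6.886)(0.462004) - (7.2892)(0.064008)) / 9.9944 = 0.323989
So phi_hat = [0.3240, 0.4620, 0.0640].
Therefore phi_hat_2 = 0.4620.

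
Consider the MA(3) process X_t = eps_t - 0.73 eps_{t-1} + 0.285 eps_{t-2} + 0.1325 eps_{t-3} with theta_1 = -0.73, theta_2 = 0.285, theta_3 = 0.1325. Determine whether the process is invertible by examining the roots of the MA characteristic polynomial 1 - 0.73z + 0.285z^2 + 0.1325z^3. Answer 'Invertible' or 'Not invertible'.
\text{Invertible}

The MA(q) characteristic polynomial is P(z) = 1 - 0.73z + 0.285z^2 + 0.1325z^3.
Invertibility requires all roots to lie outside the unit circle, i.e. |z| > 1 for every root.
Degree 3: look for a simple real root z0 first, then factor out (1 - z/z0) and solve the remaining quadratic.
Testing z0 = -4: P(-4) = 1 + (-0.73)(-4) + (0.285)(-4)^2 + (0.1325)(-4)^3
  = 1 + (2.92) + (4.56) + (-8.48) = 0.  So z_0 = -4 is a root, |z_0| = 4.
Divide out the factor (1 + 0.25 z) = (1 - z/z0) (since 1/z0 = -0.25):
  P(z) = (1 + 0.25 z)(1 + (-0.98) z + (0.53) z^2)
  [check: z-coef -0.98 - (-0.25) = -0.73; z^2-coef 0.53 - (-0.25)(-0.98) = 0.285; z^3-coef -(-0.25)(0.53) = 0.1325.]
Remaining roots from the quadratic factor 1 + (-0.98) z + (0.53) z^2:
  Set 1 + (-0.98) z + (0.53) z^2 = 0, i.e. a z^2 + b z + c = 0 with a = 0.53, b = -0.98, c = 1.
  Discriminant D = b^2 - 4ac = (-0.98)^2 - 4*(0.53)*1 = 0.9604 - (2.12) = -1.1596.
  D < 0, so the roots are the complex-conjugate pair z = (-b +/- i sqrt(-D)) / (2a) = 0.9245 +/- 1.0159i.
  For a conjugate pair |z|^2 = z * conj(z) = (product of roots) = c/a = 1/(0.53) = 1.886792, so |z| = sqrt(1.886792) = 1.3736 for both roots.
Moduli of all roots: 4.0000, 1.3736, 1.3736.
All moduli strictly greater than 1? Yes.
Verdict: Invertible.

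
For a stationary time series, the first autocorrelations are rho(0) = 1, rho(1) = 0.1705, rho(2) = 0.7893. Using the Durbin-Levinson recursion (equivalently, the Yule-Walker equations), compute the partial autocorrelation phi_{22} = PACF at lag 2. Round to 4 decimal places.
\phi_{22} = 0.7830

The PACF at lag k is phi_{kk}, the last component of the solution
to the Yule-Walker system G_k phi = r_k where
  (G_k)_{ij} = rho(|i - j|), (r_k)_i = rho(i), i,j = 1..k.
Equivalently, Durbin-Levinson gives phi_{kk} iteratively:
  phi_{11} = rho(1)
  phi_{kk} = [rho(k) - sum_{j=1..k-1} phi_{k-1,j} rho(k-j)]
            / [1 - sum_{j=1..k-1} phi_{k-1,j} rho(j)],
  phi_{k,j} = phi_{k-1,j} - phi_{kk} phi_{k-1,k-j},  j = 1..k-1.
Step k = 1:
  phi_11 = rho(1) = 0.1705.
Step k = 2:
  phi_22 = [rho(2) - phi_11 rho(1)] / [1 - phi_11 rho(1)] = [0.7893 - (0.1705)(0.1705)] / [1 - (0.1705)(0.1705)]
         = 0.76022975 / 0.97092975 = 0.783.
Therefore phi_{22} = 0.7830.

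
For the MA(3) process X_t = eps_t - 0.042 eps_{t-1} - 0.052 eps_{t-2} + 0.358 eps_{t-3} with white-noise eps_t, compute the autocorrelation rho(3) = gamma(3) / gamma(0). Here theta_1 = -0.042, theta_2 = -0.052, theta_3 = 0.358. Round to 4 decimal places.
\rho(3) = 0.3161

For an MA(q) process with theta_0 = 1, the autocovariance is
  gamma(k) = sigma^2 * sum_{i=0..q-k} theta_i * theta_{i+k},
and rho(k) = gamma(k) / gamma(0). Sigma^2 cancels.
  numerator   = (1)*(0.358) = 0.358.
  denominator = (1)^2 + (-0.042)^2 + (-0.052)^2 + (0.358)^2 = 1.132632.
  rho(3) = 0.358 / 1.132632 = 0.3161.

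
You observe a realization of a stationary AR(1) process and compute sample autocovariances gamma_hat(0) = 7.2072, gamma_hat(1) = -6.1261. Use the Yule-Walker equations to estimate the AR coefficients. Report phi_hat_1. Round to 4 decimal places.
\hat\phi_{1} = -0.8500

The Yule-Walker equations for an AR(p) process read, in matrix form,
  Gamma_p phi = r_p,   with   (Gamma_p)_{ij} = gamma(|i - j|),
                       (r_p)_i = gamma(i),   i,j = 1..p.
Substitute the sample gammas (Toeplitz matrix and right-hand side of size 1):
  Gamma_p = [[7.2072]]
  r_p     = [-6.1261]
With p = 1 this is the single equation gamma(0) phi_1 = gamma(1):
  phi_hat_1 = gamma(1) / gamma(0) = -6.1261 / 7.2072 = -0.8500.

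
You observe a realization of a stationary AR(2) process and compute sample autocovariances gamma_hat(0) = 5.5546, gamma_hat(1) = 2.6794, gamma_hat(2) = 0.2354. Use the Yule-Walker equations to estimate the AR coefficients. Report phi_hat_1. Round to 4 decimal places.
\hat\phi_{1} = 0.6020

The Yule-Walker equations for an AR(p) process read, in matrix form,
  Gamma_p phi = r_p,   with   (Gamma_p)_{ij} = gamma(|i - j|),
                       (r_p)_i = gamma(i),   i,j = 1..p.
Substitute the sample gammas (Toeplitz matrix and right-hand side of size 2):
  Gamma_p = [[5.5546, 2.6794], [2.6794, 5.5546]]
  r_p     = [2.6794, 0.2354]
Written out:
  5.5546 phi_1 + 2.6794 phi_2 = 2.6794
  2.6794 phi_1 + 5.5546 phi_2 = 0.2354
Solve by Cramer's rule:
  det = gamma(0)^2 - gamma(1)^2 = (5.5546)^2 - (2.6794)^2 = 30.85358116 - 7.17918436 = 23.6743968
  phi_hat_1 = [gamma(1) gamma(0) - gamma(1) gamma(2)] / det = [(2.6794)(5.5546) - (2.6794)(0.2354)] / 23.6743968 = 14.25226448 / 23.6743968 = 0.602
  phi_hat_2 = [gamma(0) gamma(2) - gamma(1)^2] / det = [(5.5546)(0.2354) - (2.6794)^2] / 23.6743968 = -5.87163152 / 23.6743968 = -0.248
So phi_hat = [0.6020, -0.2480].
Therefore phi_hat_1 = 0.6020.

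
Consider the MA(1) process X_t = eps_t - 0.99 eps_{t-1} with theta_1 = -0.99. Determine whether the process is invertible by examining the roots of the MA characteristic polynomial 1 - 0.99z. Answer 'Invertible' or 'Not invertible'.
\text{Invertible}

The MA(q) characteristic polynomial is P(z) = 1 - 0.99z.
Invertibility requires all roots to lie outside the unit circle, i.e. |z| > 1 for every root.
This is linear in z: 1 + (-0.99) z = 0  =>  z = -1/(-0.99) = 1.010101,  |z| = 1.010101.
Moduli of all roots: 1.0101.
All moduli strictly greater than 1? Yes.
Verdict: Invertible.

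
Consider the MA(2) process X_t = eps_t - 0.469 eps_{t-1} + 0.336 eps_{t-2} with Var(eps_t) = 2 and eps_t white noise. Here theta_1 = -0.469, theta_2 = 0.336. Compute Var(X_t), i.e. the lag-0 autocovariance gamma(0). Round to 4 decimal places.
\gamma(0) = 2.6657

For an MA(q) process X_t = eps_t + sum_i theta_i eps_{t-i} with
Var(eps_t) = sigma^2, the variance is
  gamma(0) = sigma^2 * (1 + sum_i theta_i^2).
  sum_i theta_i^2 = (-0.469)^2 + (0.336)^2 = 0.219961 + 0.112896 = 0.332857.
  gamma(0) = 2 * (1 + 0.332857) = 2 * 1.332857 = 2.665714, which rounds to 2.6657.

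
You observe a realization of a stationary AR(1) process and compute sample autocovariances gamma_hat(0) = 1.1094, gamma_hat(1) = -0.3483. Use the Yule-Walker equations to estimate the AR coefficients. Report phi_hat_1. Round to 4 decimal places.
\hat\phi_{1} = -0.3140

The Yule-Walker equations for an AR(p) process read, in matrix form,
  Gamma_p phi = r_p,   with   (Gamma_p)_{ij} = gamma(|i - j|),
                       (r_p)_i = gamma(i),   i,j = 1..p.
Substitute the sample gammas (Toeplitz matrix and right-hand side of size 1):
  Gamma_p = [[1.1094]]
  r_p     = [-0.3483]
With p = 1 this is the single equation gamma(0) phi_1 = gamma(1):
  phi_hat_1 = gamma(1) / gamma(0) = -0.3483 / 1.1094 = -0.3140.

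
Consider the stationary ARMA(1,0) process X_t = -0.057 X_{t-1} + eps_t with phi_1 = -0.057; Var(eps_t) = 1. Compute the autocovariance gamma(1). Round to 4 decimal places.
\gamma(1) = -0.0572

Multiply the model equation by X_{t-k} and take expectations. With theta_0 = psi_0 = 1 and psi_j the MA(infinity) weights, this gives
  gamma(k) - sum_i phi_i gamma(k-i) = c_k,
  c_k = sigma^2 * sum_{j=k..q} theta_j psi_{j-k}   (c_k = 0 for k > q),
using gamma(-m) = gamma(m).
Pure AR (q = 0): c_0 = sigma^2 = 1, c_k = 0 for k >= 1.
Equations for k = 0 and k = 1 (AR order 1):
  gamma(0) = phi_1 gamma(1) + c_0
  gamma(1) = phi_1 gamma(0) + c_1
Substituting the second into the first: gamma(0) (1 - phi_1^2) = c_0 + phi_1 c_1, so
  gamma(0) = c_0 / (1 - phi_1^2) = 1 / (1 - (-0.057)^2) = 1 / 0.996751 = 1.00326.
  gamma(1) = phi_1 gamma(0) = (-0.057)(1.00326) = -0.057186.
Therefore gamma(1) = -0.0572 (to 4 decimal places).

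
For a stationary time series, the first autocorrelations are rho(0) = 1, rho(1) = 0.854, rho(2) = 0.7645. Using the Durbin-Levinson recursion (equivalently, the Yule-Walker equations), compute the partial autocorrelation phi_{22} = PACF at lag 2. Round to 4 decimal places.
\phi_{22} = 0.1300

The PACF at lag k is phi_{kk}, the last component of the solution
to the Yule-Walker system G_k phi = r_k where
  (G_k)_{ij} = rho(|i - j|), (r_k)_i = rho(i), i,j = 1..k.
Equivalently, Durbin-Levinson gives phi_{kk} iteratively:
  phi_{11} = rho(1)
  phi_{kk} = [rho(k) - sum_{j=1..k-1} phi_{k-1,j} rho(k-j)]
            / [1 - sum_{j=1..k-1} phi_{k-1,j} rho(j)],
  phi_{k,j} = phi_{k-1,j} - phi_{kk} phi_{k-1,k-j},  j = 1..k-1.
Step k = 1:
  phi_11 = rho(1) = 0.854.
Step k = 2:
  phi_22 = [rho(2) - phi_11 rho(1)] / [1 - phi_11 rho(1)] = [0.7645 - (0.854)(0.854)] / [1 - (0.854)(0.854)]
         = 0.035184 / 0.270684 = 0.13.
Therefore phi_{22} = 0.1300.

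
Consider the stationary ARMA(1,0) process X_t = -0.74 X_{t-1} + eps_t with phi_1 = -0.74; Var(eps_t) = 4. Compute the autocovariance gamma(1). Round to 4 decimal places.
\gamma(1) = -6.5429

Multiply the model equation by X_{t-k} and take expectations. With theta_0 = psi_0 = 1 and psi_j the MA(infinity) weights, this gives
  gamma(k) - sum_i phi_i gamma(k-i) = c_k,
  c_k = sigma^2 * sum_{j=k..q} theta_j psi_{j-k}   (c_k = 0 for k > q),
using gamma(-m) = gamma(m).
Pure AR (q = 0): c_0 = sigma^2 = 4, c_k = 0 for k >= 1.
Equations for k = 0 and k = 1 (AR order 1):
  gamma(0) = phi_1 gamma(1) + c_0
  gamma(1) = phi_1 gamma(0) + c_1
Substituting the second into the first: gamma(0) (1 - phi_1^2) = c_0 + phi_1 c_1, so
  gamma(0) = c_0 / (1 - phi_1^2) = 4 / (1 - (-0.74)^2) = 4 / 0.4524 = 8.841733.
  gamma(1) = phi_1 gamma(0) = (-0.74)(8.841733) = -6.542882.
Therefore gamma(1) = -6.5429 (to 4 decimal places).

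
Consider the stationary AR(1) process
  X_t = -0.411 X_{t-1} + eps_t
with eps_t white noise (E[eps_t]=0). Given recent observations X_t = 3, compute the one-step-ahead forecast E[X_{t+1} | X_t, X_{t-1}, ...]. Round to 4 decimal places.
E[X_{t+1} \mid \mathcal F_t] = -1.2330

For an AR(p) model X_t = c + sum_i phi_i X_{t-i} + eps_t, the
one-step-ahead conditional mean is
  E[X_{t+1} | X_t, ...] = c + sum_i phi_i X_{t+1-i}.
Substitute known values:
  E[X_{t+1} | ...] = (-0.411) * (3)
                   = -1.2330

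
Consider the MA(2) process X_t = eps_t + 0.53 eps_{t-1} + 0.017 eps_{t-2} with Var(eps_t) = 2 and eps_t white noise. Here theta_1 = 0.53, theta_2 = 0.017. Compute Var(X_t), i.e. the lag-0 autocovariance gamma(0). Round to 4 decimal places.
\gamma(0) = 2.5624

For an MA(q) process X_t = eps_t + sum_i theta_i eps_{t-i} with
Var(eps_t) = sigma^2, the variance is
  gamma(0) = sigma^2 * (1 + sum_i theta_i^2).
  sum_i theta_i^2 = (0.53)^2 + (0.017)^2 = 0.2809 + 0.000289 = 0.281189.
  gamma(0) = 2 * (1 + 0.281189) = 2 * 1.281189 = 2.562378, which rounds to 2.5624.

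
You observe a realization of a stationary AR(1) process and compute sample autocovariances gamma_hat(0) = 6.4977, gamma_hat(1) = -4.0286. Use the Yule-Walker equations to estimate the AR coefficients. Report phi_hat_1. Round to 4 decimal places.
\hat\phi_{1} = -0.6200

The Yule-Walker equations for an AR(p) process read, in matrix form,
  Gamma_p phi = r_p,   with   (Gamma_p)_{ij} = gamma(|i - j|),
                       (r_p)_i = gamma(i),   i,j = 1..p.
Substitute the sample gammas (Toeplitz matrix and right-hand side of size 1):
  Gamma_p = [[6.4977]]
  r_p     = [-4.0286]
With p = 1 this is the single equation gamma(0) phi_1 = gamma(1):
  phi_hat_1 = gamma(1) / gamma(0) = -4.0286 / 6.4977 = -0.6200.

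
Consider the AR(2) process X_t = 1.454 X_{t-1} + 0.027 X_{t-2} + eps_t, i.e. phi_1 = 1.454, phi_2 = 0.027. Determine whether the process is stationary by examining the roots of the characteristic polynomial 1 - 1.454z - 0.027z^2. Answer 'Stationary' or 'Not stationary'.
\text{Not stationary}

The AR(p) characteristic polynomial is P(z) = 1 - 1.454z - 0.027z^2.
Stationarity requires all roots to lie outside the unit circle, i.e. |z| > 1 for every root.
Set 1 + (-1.454) z + (-0.027) z^2 = 0, i.e. a z^2 + b z + c = 0 with a = -0.027, b = -1.454, c = 1.
Discriminant D = b^2 - 4ac = (-1.454)^2 - 4*(-0.027)*1 = 2.114116 - (-0.108) = 2.222116.
D >= 0, so the roots are real: z = (-b +/- sqrt(D)) / (2a) = (1.454 +/- 1.490676) / (-0.054).
  z_1 = (1.454 + 1.490676) / (-0.054) = -54.531,   |z_1| = 54.531.
  z_2 = (1.454 - 1.490676) / (-0.054) = 0.6792,   |z_2| = 0.6792.
Moduli of all roots: 54.5310, 0.6792.
All moduli strictly greater than 1? No.
Verdict: Not stationary.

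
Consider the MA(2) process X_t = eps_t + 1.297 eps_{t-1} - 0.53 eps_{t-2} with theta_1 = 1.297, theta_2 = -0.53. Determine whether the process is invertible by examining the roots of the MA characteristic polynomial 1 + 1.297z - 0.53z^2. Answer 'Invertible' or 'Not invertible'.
\text{Not invertible}

The MA(q) characteristic polynomial is P(z) = 1 + 1.297z - 0.53z^2.
Invertibility requires all roots to lie outside the unit circle, i.e. |z| > 1 for every root.
Set 1 + (1.297) z + (-0.53) z^2 = 0, i.e. a z^2 + b z + c = 0 with a = -0.53, b = 1.297, c = 1.
Discriminant D = b^2 - 4ac = (1.297)^2 - 4*(-0.53)*1 = 1.682209 - (-2.12) = 3.802209.
D >= 0, so the roots are real: z = (-b +/- sqrt(D)) / (2a) = (-1.297 +/- 1.949925) / (-1.06).
  z_1 = (-1.297 + 1.949925) / (-1.06) = -0.616,   |z_1| = 0.616.
  z_2 = (-1.297 - 1.949925) / (-1.06) = 3.0631,   |z_2| = 3.0631.
Moduli of all roots: 0.6160, 3.0631.
All moduli strictly greater than 1? No.
Verdict: Not invertible.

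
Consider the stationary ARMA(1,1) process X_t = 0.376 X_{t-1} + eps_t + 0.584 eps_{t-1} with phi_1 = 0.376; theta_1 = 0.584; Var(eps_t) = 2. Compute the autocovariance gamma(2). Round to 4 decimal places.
\gamma(2) = 1.0254

Multiply the model equation by X_{t-k} and take expectations. With theta_0 = psi_0 = 1 and psi_j the MA(infinity) weights, this gives
  gamma(k) - sum_i phi_i gamma(k-i) = c_k,
  c_k = sigma^2 * sum_{j=k..q} theta_j psi_{j-k}   (c_k = 0 for k > q),
using gamma(-m) = gamma(m).
psi-weights needed (psi_j = theta_j + sum_i phi_i psi_{j-i}):
  psi_1 = theta_1 + phi_1 = 0.584 + (0.376) = 0.96
Right-hand sides:
  c_0 = sigma^2 (1 + theta_1 psi_1) = 2 * (1 + (0.584)(0.96)) = 2 * 1.56064 = 3.12128
  c_1 = sigma^2 theta_1 = 2 * (0.584) = 1.168
  c_2 = 0
Equations for k = 0 and k = 1 (AR order 1):
  gamma(0) = phi_1 gamma(1) + c_0
  gamma(1) = phi_1 gamma(0) + c_1
Substituting the second into the first: gamma(0) (1 - phi_1^2) = c_0 + phi_1 c_1, so
  gamma(0) = (c_0 + phi_1 c_1) / (1 - phi_1^2) = (3.12128 + (0.376)(1.168)) / (1 - (0.376)^2) = 3.560448 / 0.858624 = 4.146691.
  gamma(1) = phi_1 gamma(0) + c_1 = (0.376)(4.146691) + (1.168) = 2.727156.
For k = 2 (> q): gamma(2) = phi_1 gamma(1) = (0.376)(2.727156) = 1.025411.
Therefore gamma(2) = 1.0254 (to 4 decimal places).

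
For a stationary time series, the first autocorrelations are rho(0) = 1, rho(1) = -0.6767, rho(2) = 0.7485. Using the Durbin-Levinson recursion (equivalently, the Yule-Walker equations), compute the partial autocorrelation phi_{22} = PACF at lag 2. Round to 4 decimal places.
\phi_{22} = 0.5360

The PACF at lag k is phi_{kk}, the last component of the solution
to the Yule-Walker system G_k phi = r_k where
  (G_k)_{ij} = rho(|i - j|), (r_k)_i = rho(i), i,j = 1..k.
Equivalently, Durbin-Levinson gives phi_{kk} iteratively:
  phi_{11} = rho(1)
  phi_{kk} = [rho(k) - sum_{j=1..k-1} phi_{k-1,j} rho(k-j)]
            / [1 - sum_{j=1..k-1} phi_{k-1,j} rho(j)],
  phi_{k,j} = phi_{k-1,j} - phi_{kk} phi_{k-1,k-j},  j = 1..k-1.
Step k = 1:
  phi_11 = rho(1) = -0.6767.
Step k = 2:
  phi_22 = [rho(2) - phi_11 rho(1)] / [1 - phi_11 rho(1)] = [0.7485 - (-0.6767)(-0.6767)] / [1 - (-0.6767)(-0.6767)]
         = 0.29057711 / 0.54207711 = 0.536.
Therefore phi_{22} = 0.5360.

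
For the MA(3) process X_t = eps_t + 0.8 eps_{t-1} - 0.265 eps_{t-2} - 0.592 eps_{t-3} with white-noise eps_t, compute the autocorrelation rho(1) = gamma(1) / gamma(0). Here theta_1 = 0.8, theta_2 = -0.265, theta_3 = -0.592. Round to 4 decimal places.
\rho(1) = 0.3615

For an MA(q) process with theta_0 = 1, the autocovariance is
  gamma(k) = sigma^2 * sum_{i=0..q-k} theta_i * theta_{i+k},
and rho(k) = gamma(k) / gamma(0). Sigma^2 cancels.
  numerator   = (1)*(0.8) + (0.8)*(-0.265) + (-0.265)*(-0.592) = 0.74488.
  denominator = (1)^2 + (0.8)^2 + (-0.265)^2 + (-0.592)^2 = 2.060689.
  rho(1) = 0.74488 / 2.060689 = 0.3615.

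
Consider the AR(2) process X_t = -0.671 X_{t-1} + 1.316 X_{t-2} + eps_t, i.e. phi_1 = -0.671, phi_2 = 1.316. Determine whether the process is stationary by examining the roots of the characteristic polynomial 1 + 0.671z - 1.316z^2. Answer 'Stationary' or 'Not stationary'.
\text{Not stationary}

The AR(p) characteristic polynomial is P(z) = 1 + 0.671z - 1.316z^2.
Stationarity requires all roots to lie outside the unit circle, i.e. |z| > 1 for every root.
Set 1 + (0.671) z + (-1.316) z^2 = 0, i.e. a z^2 + b z + c = 0 with a = -1.316, b = 0.671, c = 1.
Discriminant D = b^2 - 4ac = (0.671)^2 - 4*(-1.316)*1 = 0.450241 - (-5.264) = 5.714241.
D >= 0, so the roots are real: z = (-b +/- sqrt(D)) / (2a) = (-0.671 +/- 2.390448) / (-2.632).
  z_1 = (-0.671 + 2.390448) / (-2.632) = -0.6533,   |z_1| = 0.6533.
  z_2 = (-0.671 - 2.390448) / (-2.632) = 1.1632,   |z_2| = 1.1632.
Moduli of all roots: 0.6533, 1.1632.
All moduli strictly greater than 1? No.
Verdict: Not stationary.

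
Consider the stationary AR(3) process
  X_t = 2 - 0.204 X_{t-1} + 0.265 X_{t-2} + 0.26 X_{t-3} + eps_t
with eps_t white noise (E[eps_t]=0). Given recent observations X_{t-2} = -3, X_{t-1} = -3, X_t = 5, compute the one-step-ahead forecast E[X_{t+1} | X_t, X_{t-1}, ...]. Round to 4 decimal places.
E[X_{t+1} \mid \mathcal F_t] = -0.5950

For an AR(p) model X_t = c + sum_i phi_i X_{t-i} + eps_t, the
one-step-ahead conditional mean is
  E[X_{t+1} | X_t, ...] = c + sum_i phi_i X_{t+1-i}.
Substitute known values:
  E[X_{t+1} | ...] = 2 + (-0.204) * (5) + (0.265) * (-3) + (0.26) * (-3)
                   = -0.5950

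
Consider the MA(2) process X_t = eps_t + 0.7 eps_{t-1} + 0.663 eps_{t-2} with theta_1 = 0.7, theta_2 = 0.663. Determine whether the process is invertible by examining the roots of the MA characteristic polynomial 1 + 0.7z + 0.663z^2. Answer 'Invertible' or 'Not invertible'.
\text{Invertible}

The MA(q) characteristic polynomial is P(z) = 1 + 0.7z + 0.663z^2.
Invertibility requires all roots to lie outside the unit circle, i.e. |z| > 1 for every root.
Set 1 + (0.7) z + (0.663) z^2 = 0, i.e. a z^2 + b z + c = 0 with a = 0.663, b = 0.7, c = 1.
Discriminant D = b^2 - 4ac = (0.7)^2 - 4*(0.663)*1 = 0.49 - (2.652) = -2.162.
D < 0, so the roots are the complex-conjugate pair z = (-b +/- i sqrt(-D)) / (2a) = -0.5279 +/- 1.1089i.
For a conjugate pair |z|^2 = z * conj(z) = (product of roots) = c/a = 1/(0.663) = 1.508296, so |z| = sqrt(1.508296) = 1.2281 for both roots.
Moduli of all roots: 1.2281, 1.2281.
All moduli strictly greater than 1? Yes.
Verdict: Invertible.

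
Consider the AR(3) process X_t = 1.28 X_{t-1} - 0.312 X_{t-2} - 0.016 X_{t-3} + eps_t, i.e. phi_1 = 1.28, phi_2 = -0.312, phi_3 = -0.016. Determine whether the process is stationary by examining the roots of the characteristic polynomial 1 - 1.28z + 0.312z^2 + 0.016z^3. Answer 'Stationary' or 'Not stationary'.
\text{Stationary}

The AR(p) characteristic polynomial is P(z) = 1 - 1.28z + 0.312z^2 + 0.016z^3.
Stationarity requires all roots to lie outside the unit circle, i.e. |z| > 1 for every root.
Degree 3: look for a simple real root z0 first, then factor out (1 - z/z0) and solve the remaining quadratic.
Testing z0 = 2.5: P(2.5) = 1 + (-1.28)(2.5) + (0.312)(2.5)^2 + (0.016)(2.5)^3
  = 1 + (-3.2) + (1.95) + (0.25) = 0.  So z_0 = 2.5 is a root, |z_0| = 2.5.
Divide out the factor (1 - 0.4 z) = (1 - z/z0) (since 1/z0 = 0.4):
  P(z) = (1 - 0.4 z)(1 + (-0.88) z + (-0.04) z^2)
  [check: z-coef -0.88 - (0.4) = -1.28; z^2-coef -0.04 - (0.4)(-0.88) = 0.312; z^3-coef -(0.4)(-0.04) = 0.016.]
Remaining roots from the quadratic factor 1 + (-0.88) z + (-0.04) z^2:
  Set 1 + (-0.88) z + (-0.04) z^2 = 0, i.e. a z^2 + b z + c = 0 with a = -0.04, b = -0.88, c = 1.
  Discriminant D = b^2 - 4ac = (-0.88)^2 - 4*(-0.04)*1 = 0.7744 - (-0.16) = 0.9344.
  D >= 0, so the roots are real: z = (-b +/- sqrt(D)) / (2a) = (0.88 +/- 0.966644) / (-0.08).
    z_1 = (0.88 + 0.966644) / (-0.08) = -23.083,   |z_1| = 23.083.
    z_2 = (0.88 - 0.966644) / (-0.08) = 1.083,   |z_2| = 1.083.
Moduli of all roots: 2.5000, 23.0830, 1.0830.
All moduli strictly greater than 1? Yes.
Verdict: Stationary.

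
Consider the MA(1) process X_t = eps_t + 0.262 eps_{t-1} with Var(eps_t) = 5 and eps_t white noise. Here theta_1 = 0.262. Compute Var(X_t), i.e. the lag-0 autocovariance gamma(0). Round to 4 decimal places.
\gamma(0) = 5.3432

For an MA(q) process X_t = eps_t + sum_i theta_i eps_{t-i} with
Var(eps_t) = sigma^2, the variance is
  gamma(0) = sigma^2 * (1 + sum_i theta_i^2).
  sum_i theta_i^2 = (0.262)^2 = 0.068644.
  gamma(0) = 5 * (1 + 0.068644) = 5 * 1.068644 = 5.34322, which rounds to 5.3432.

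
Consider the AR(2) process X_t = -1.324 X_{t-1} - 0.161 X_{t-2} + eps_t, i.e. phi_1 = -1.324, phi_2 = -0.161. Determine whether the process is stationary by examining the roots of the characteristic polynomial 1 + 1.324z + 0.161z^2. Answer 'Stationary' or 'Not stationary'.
\text{Not stationary}

The AR(p) characteristic polynomial is P(z) = 1 + 1.324z + 0.161z^2.
Stationarity requires all roots to lie outside the unit circle, i.e. |z| > 1 for every root.
Set 1 + (1.324) z + (0.161) z^2 = 0, i.e. a z^2 + b z + c = 0 with a = 0.161, b = 1.324, c = 1.
Discriminant D = b^2 - 4ac = (1.324)^2 - 4*(0.161)*1 = 1.752976 - (0.644) = 1.108976.
D >= 0, so the roots are real: z = (-b +/- sqrt(D)) / (2a) = (-1.324 +/- 1.053079) / (0.322).
  z_1 = (-1.324 + 1.053079) / (0.322) = -0.8414,   |z_1| = 0.8414.
  z_2 = (-1.324 - 1.053079) / (0.322) = -7.3822,   |z_2| = 7.3822.
Moduli of all roots: 0.8414, 7.3822.
All moduli strictly greater than 1? No.
Verdict: Not stationary.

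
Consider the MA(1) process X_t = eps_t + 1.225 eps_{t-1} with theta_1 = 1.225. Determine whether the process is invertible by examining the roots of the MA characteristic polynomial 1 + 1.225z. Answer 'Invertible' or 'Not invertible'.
\text{Not invertible}

The MA(q) characteristic polynomial is P(z) = 1 + 1.225z.
Invertibility requires all roots to lie outside the unit circle, i.e. |z| > 1 for every root.
This is linear in z: 1 + (1.225) z = 0  =>  z = -1/(1.225) = -0.816327,  |z| = 0.816327.
Moduli of all roots: 0.8163.
All moduli strictly greater than 1? No.
Verdict: Not invertible.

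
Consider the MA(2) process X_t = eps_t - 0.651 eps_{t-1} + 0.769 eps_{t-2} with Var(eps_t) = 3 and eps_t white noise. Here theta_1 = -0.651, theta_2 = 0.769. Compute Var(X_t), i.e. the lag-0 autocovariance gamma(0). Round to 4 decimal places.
\gamma(0) = 6.0455

For an MA(q) process X_t = eps_t + sum_i theta_i eps_{t-i} with
Var(eps_t) = sigma^2, the variance is
  gamma(0) = sigma^2 * (1 + sum_i theta_i^2).
  sum_i theta_i^2 = (-0.651)^2 + (0.769)^2 = 0.423801 + 0.591361 = 1.015162.
  gamma(0) = 3 * (1 + 1.015162) = 3 * 2.015162 = 6.045486, which rounds to 6.0455.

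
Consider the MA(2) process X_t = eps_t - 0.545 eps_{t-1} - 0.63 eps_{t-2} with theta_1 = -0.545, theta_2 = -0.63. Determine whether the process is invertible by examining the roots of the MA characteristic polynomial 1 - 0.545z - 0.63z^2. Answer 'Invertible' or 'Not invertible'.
\text{Not invertible}

The MA(q) characteristic polynomial is P(z) = 1 - 0.545z - 0.63z^2.
Invertibility requires all roots to lie outside the unit circle, i.e. |z| > 1 for every root.
Set 1 + (-0.545) z + (-0.63) z^2 = 0, i.e. a z^2 + b z + c = 0 with a = -0.63, b = -0.545, c = 1.
Discriminant D = b^2 - 4ac = (-0.545)^2 - 4*(-0.63)*1 = 0.297025 - (-2.52) = 2.817025.
D >= 0, so the roots are real: z = (-b +/- sqrt(D)) / (2a) = (0.545 +/- 1.6784) / (-1.26).
  z_1 = (0.545 + 1.6784) / (-1.26) = -1.7646,   |z_1| = 1.7646.
  z_2 = (0.545 - 1.6784) / (-1.26) = 0.8995,   |z_2| = 0.8995.
Moduli of all roots: 1.7646, 0.8995.
All moduli strictly greater than 1? No.
Verdict: Not invertible.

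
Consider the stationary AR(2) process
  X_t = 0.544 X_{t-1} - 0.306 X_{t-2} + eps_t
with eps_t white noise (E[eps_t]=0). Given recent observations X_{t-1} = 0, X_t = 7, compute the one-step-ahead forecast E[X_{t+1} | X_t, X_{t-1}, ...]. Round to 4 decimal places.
E[X_{t+1} \mid \mathcal F_t] = 3.8080

For an AR(p) model X_t = c + sum_i phi_i X_{t-i} + eps_t, the
one-step-ahead conditional mean is
  E[X_{t+1} | X_t, ...] = c + sum_i phi_i X_{t+1-i}.
Substitute known values:
  E[X_{t+1} | ...] = (0.544) * (7) + (-0.306) * (0)
                   = 3.8080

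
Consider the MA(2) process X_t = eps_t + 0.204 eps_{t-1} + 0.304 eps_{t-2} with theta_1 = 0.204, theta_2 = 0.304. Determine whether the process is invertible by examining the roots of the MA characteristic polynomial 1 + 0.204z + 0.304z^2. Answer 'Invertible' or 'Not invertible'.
\text{Invertible}

The MA(q) characteristic polynomial is P(z) = 1 + 0.204z + 0.304z^2.
Invertibility requires all roots to lie outside the unit circle, i.e. |z| > 1 for every root.
Set 1 + (0.204) z + (0.304) z^2 = 0, i.e. a z^2 + b z + c = 0 with a = 0.304, b = 0.204, c = 1.
Discriminant D = b^2 - 4ac = (0.204)^2 - 4*(0.304)*1 = 0.041616 - (1.216) = -1.174384.
D < 0, so the roots are the complex-conjugate pair z = (-b +/- i sqrt(-D)) / (2a) = -0.3355 +/- 1.7824i.
For a conjugate pair |z|^2 = z * conj(z) = (product of roots) = c/a = 1/(0.304) = 3.289474, so |z| = sqrt(3.289474) = 1.8137 for both roots.
Moduli of all roots: 1.8137, 1.8137.
All moduli strictly greater than 1? Yes.
Verdict: Invertible.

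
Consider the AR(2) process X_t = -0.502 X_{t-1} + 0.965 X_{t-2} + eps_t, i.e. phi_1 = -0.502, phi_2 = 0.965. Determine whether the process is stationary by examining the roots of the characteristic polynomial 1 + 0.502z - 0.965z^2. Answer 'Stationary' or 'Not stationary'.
\text{Not stationary}

The AR(p) characteristic polynomial is P(z) = 1 + 0.502z - 0.965z^2.
Stationarity requires all roots to lie outside the unit circle, i.e. |z| > 1 for every root.
Set 1 + (0.502) z + (-0.965) z^2 = 0, i.e. a z^2 + b z + c = 0 with a = -0.965, b = 0.502, c = 1.
Discriminant D = b^2 - 4ac = (0.502)^2 - 4*(-0.965)*1 = 0.252004 - (-3.86) = 4.112004.
D >= 0, so the roots are real: z = (-b +/- sqrt(D)) / (2a) = (-0.502 +/- 2.027808) / (-1.93).
  z_1 = (-0.502 + 2.027808) / (-1.93) = -0.7906,   |z_1| = 0.7906.
  z_2 = (-0.502 - 2.027808) / (-1.93) = 1.3108,   |z_2| = 1.3108.
Moduli of all roots: 0.7906, 1.3108.
All moduli strictly greater than 1? No.
Verdict: Not stationary.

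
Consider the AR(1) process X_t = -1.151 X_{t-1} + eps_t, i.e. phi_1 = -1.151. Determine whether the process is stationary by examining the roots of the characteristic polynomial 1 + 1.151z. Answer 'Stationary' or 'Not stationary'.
\text{Not stationary}

The AR(p) characteristic polynomial is P(z) = 1 + 1.151z.
Stationarity requires all roots to lie outside the unit circle, i.e. |z| > 1 for every root.
This is linear in z: 1 + (1.151) z = 0  =>  z = -1/(1.151) = -0.86881,  |z| = 0.86881.
Moduli of all roots: 0.8688.
All moduli strictly greater than 1? No.
Verdict: Not stationary.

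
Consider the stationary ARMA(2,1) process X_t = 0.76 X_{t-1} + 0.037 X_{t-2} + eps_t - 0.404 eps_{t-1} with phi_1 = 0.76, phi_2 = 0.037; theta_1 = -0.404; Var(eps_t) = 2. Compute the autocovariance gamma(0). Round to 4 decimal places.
\gamma(0) = 2.7906

Multiply the model equation by X_{t-k} and take expectations. With theta_0 = psi_0 = 1 and psi_j the MA(infinity) weights, this gives
  gamma(k) - sum_i phi_i gamma(k-i) = c_k,
  c_k = sigma^2 * sum_{j=k..q} theta_j psi_{j-k}   (c_k = 0 for k > q),
using gamma(-m) = gamma(m).
psi-weights needed (psi_j = theta_j + sum_i phi_i psi_{j-i}):
  psi_1 = theta_1 + phi_1 = -0.404 + (0.76) = 0.356
Right-hand sides:
  c_0 = sigma^2 (1 + theta_1 psi_1) = 2 * (1 + (-0.404)(0.356)) = 2 * 0.856176 = 1.712352
  c_1 = sigma^2 theta_1 = 2 * (-0.404) = -0.808
  c_2 = 0
Equations for k = 0, 1, 2 (AR order 2, c_2 = 0):
  (E0) gamma(0) = phi_1 gamma(1) + phi_2 gamma(2) + c_0
  (E1) gamma(1) = phi_1 gamma(0) + phi_2 gamma(1) + c_1
  (E2) gamma(2) = phi_1 gamma(1) + phi_2 gamma(0)
From (E1): gamma(1) = A gamma(0) + B with
  A = phi_1 / (1 - phi_2) = 0.76 / 0.963 = 0.7892,   B = c_1 / (1 - phi_2) = -0.808 / 0.963 = -0.839045.
Insert (E2) into (E0): gamma(0) (1 - phi_2^2) = phi_1 (1 + phi_2) gamma(1) + c_0.
  phi_1 (1 + phi_2) = (0.76)(1.037) = 0.78812,   1 - phi_2^2 = 0.998631.
Replace gamma(1) by A gamma(0) + B and collect gamma(0):
  gamma(0) [0.998631 - (0.78812)(0.7892)] = (0.78812)(-0.839045) + 1.712352
  gamma(0) * 0.376646 = 1.051084
  gamma(0) = 1.051084 / 0.376646 = 2.790639.
Therefore gamma(0) = 2.7906 (to 4 decimal places).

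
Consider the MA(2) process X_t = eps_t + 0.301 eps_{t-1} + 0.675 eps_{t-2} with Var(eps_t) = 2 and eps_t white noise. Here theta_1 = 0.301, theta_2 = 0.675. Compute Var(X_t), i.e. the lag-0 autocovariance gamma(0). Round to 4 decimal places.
\gamma(0) = 3.0925

For an MA(q) process X_t = eps_t + sum_i theta_i eps_{t-i} with
Var(eps_t) = sigma^2, the variance is
  gamma(0) = sigma^2 * (1 + sum_i theta_i^2).
  sum_i theta_i^2 = (0.301)^2 + (0.675)^2 = 0.090601 + 0.455625 = 0.546226.
  gamma(0) = 2 * (1 + 0.546226) = 2 * 1.546226 = 3.092452, which rounds to 3.0925.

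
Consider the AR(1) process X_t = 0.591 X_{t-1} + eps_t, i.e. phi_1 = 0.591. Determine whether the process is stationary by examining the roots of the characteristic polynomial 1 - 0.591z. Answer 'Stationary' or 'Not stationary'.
\text{Stationary}

The AR(p) characteristic polynomial is P(z) = 1 - 0.591z.
Stationarity requires all roots to lie outside the unit circle, i.e. |z| > 1 for every root.
This is linear in z: 1 + (-0.591) z = 0  =>  z = -1/(-0.591) = 1.692047,  |z| = 1.692047.
Moduli of all roots: 1.6920.
All moduli strictly greater than 1? Yes.
Verdict: Stationary.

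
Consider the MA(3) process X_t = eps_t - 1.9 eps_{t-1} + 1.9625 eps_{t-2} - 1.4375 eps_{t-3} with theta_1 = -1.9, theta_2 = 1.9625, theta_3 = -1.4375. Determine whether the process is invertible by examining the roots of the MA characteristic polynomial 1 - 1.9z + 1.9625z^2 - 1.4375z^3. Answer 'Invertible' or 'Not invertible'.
\text{Not invertible}

The MA(q) characteristic polynomial is P(z) = 1 - 1.9z + 1.9625z^2 - 1.4375z^3.
Invertibility requires all roots to lie outside the unit circle, i.e. |z| > 1 for every root.
Degree 3: look for a simple real root z0 first, then factor out (1 - z/z0) and solve the remaining quadratic.
Testing z0 = 0.8: P(0.8) = 1 + (-1.9)(0.8) + (1.9625)(0.8)^2 + (-1.4375)(0.8)^3
  = 1 + (-1.52) + (1.256) + (-0.736) = 0.  So z_0 = 0.8 is a root, |z_0| = 0.8.
Divide out the factor (1 - 1.25 z) = (1 - z/z0) (since 1/z0 = 1.25):
  P(z) = (1 - 1.25 z)(1 + (-0.65) z + (1.15) z^2)
  [check: z-coef -0.65 - (1.25) = -1.9; z^2-coef 1.15 - (1.25)(-0.65) = 1.9625; z^3-coef -(1.25)(1.15) = -1.4375.]
Remaining roots from the quadratic factor 1 + (-0.65) z + (1.15) z^2:
  Set 1 + (-0.65) z + (1.15) z^2 = 0, i.e. a z^2 + b z + c = 0 with a = 1.15, b = -0.65, c = 1.
  Discriminant D = b^2 - 4ac = (-0.65)^2 - 4*(1.15)*1 = 0.4225 - (4.6) = -4.1775.
  D < 0, so the roots are the complex-conjugate pair z = (-b +/- i sqrt(-D)) / (2a) = 0.2826 +/- 0.8886i.
  For a conjugate pair |z|^2 = z * conj(z) = (product of roots) = c/a = 1/(1.15) = 0.869565, so |z| = sqrt(0.869565) = 0.9325 for both roots.
Moduli of all roots: 0.8000, 0.9325, 0.9325.
All moduli strictly greater than 1? No.
Verdict: Not invertible.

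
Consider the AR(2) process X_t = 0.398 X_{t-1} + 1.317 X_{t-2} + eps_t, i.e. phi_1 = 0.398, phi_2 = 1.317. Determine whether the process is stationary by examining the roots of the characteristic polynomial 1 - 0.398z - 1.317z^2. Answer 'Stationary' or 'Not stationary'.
\text{Not stationary}

The AR(p) characteristic polynomial is P(z) = 1 - 0.398z - 1.317z^2.
Stationarity requires all roots to lie outside the unit circle, i.e. |z| > 1 for every root.
Set 1 + (-0.398) z + (-1.317) z^2 = 0, i.e. a z^2 + b z + c = 0 with a = -1.317, b = -0.398, c = 1.
Discriminant D = b^2 - 4ac = (-0.398)^2 - 4*(-1.317)*1 = 0.158404 - (-5.268) = 5.426404.
D >= 0, so the roots are real: z = (-b +/- sqrt(D)) / (2a) = (0.398 +/- 2.329464) / (-2.634).
  z_1 = (0.398 + 2.329464) / (-2.634) = -1.0355,   |z_1| = 1.0355.
  z_2 = (0.398 - 2.329464) / (-2.634) = 0.7333,   |z_2| = 0.7333.
Moduli of all roots: 1.0355, 0.7333.
All moduli strictly greater than 1? No.
Verdict: Not stationary.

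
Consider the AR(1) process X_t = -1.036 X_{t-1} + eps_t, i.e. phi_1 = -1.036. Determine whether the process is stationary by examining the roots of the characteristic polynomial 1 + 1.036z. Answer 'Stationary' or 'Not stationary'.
\text{Not stationary}

The AR(p) characteristic polynomial is P(z) = 1 + 1.036z.
Stationarity requires all roots to lie outside the unit circle, i.e. |z| > 1 for every root.
This is linear in z: 1 + (1.036) z = 0  =>  z = -1/(1.036) = -0.965251,  |z| = 0.965251.
Moduli of all roots: 0.9653.
All moduli strictly greater than 1? No.
Verdict: Not stationary.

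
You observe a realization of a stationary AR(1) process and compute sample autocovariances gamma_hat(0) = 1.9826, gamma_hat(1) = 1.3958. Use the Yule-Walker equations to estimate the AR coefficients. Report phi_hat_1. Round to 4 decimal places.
\hat\phi_{1} = 0.7040

The Yule-Walker equations for an AR(p) process read, in matrix form,
  Gamma_p phi = r_p,   with   (Gamma_p)_{ij} = gamma(|i - j|),
                       (r_p)_i = gamma(i),   i,j = 1..p.
Substitute the sample gammas (Toeplitz matrix and right-hand side of size 1):
  Gamma_p = [[1.9826]]
  r_p     = [1.3958]
With p = 1 this is the single equation gamma(0) phi_1 = gamma(1):
  phi_hat_1 = gamma(1) / gamma(0) = 1.3958 / 1.9826 = 0.7040.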